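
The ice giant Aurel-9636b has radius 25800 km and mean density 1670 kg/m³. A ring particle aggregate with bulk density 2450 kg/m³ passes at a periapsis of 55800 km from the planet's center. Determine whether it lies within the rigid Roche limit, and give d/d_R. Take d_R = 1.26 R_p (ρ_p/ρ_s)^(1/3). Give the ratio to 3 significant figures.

outside; d/d_R ≈ 1.95

d_R = 1.26 × (25800 km) × (1670/2450)^(1/3) = 28610 km
d/d_R = (55800) / (28610) = 1.95
Since d/d_R > 1, the body is outside the Roche limit.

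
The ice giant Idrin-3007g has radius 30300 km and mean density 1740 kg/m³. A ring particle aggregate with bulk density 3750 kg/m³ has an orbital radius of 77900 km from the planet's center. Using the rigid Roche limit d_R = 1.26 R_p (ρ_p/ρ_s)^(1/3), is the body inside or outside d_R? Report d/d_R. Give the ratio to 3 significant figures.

d_R = 1.26 × (30300 km) × (1740/3750)^(1/3) = 29560 km
d/d_R = (77900) / (29560) = 2.64
Since d/d_R > 1, the body is outside the Roche limit.

outside; d/d_R ≈ 2.64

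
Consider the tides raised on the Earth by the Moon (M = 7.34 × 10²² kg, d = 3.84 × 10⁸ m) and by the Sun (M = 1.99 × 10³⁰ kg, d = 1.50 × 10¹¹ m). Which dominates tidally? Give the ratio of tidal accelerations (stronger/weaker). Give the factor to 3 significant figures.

Tidal acceleration ∝ M/d³, so compare M/d³ for each.
The Moon: (7.34 × 10²²) / (3.84 × 10⁸)³ = 1.296 × 10⁻³
The Sun: (1.99 × 10³⁰) / (1.50 × 10¹¹)³ = 5.896 × 10⁻⁴
Ratio (larger/smaller) = 2.20

The Moon, by a factor of ≈ 2.20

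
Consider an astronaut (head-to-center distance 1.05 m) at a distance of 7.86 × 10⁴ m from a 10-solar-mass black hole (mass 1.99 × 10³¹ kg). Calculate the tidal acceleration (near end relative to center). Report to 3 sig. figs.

5.74 × 10⁶ m/s²

Differencing GM/(d−r)² and GM/d² to first order in r/d gives 2GMr/d³.
a_tidal = 2GMr/d³
        = 2 × (6.674 × 10⁻¹¹) × (1.99 × 10³¹) × (1.05) / (7.86 × 10⁴)³
        = 5.74 × 10⁶ m/s²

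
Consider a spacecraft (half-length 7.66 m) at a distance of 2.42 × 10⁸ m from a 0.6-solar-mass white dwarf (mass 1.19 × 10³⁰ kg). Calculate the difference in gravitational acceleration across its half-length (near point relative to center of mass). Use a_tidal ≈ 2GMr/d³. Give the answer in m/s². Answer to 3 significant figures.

8.59 × 10⁻⁵ m/s²

The tidal stretch is the gradient of GM/d² times the body's extent r, hence the 1/d³ dependence.
Δg = 2GMr/d³
   = 2 × (6.674 × 10⁻¹¹) × (1.19 × 10³⁰) × (7.66) / (2.42 × 10⁸)³
   = 8.59 × 10⁻⁵ m/s²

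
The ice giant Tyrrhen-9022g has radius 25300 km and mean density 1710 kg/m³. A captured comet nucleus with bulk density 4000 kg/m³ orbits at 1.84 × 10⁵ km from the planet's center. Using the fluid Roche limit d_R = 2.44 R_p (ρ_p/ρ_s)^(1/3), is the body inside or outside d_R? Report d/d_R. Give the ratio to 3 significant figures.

d_R = 2.44 × (25300 km) × (1710/4000)^(1/3) = 46500 km
d/d_R = (1.84 × 10⁵) / (46500) = 3.96
Since d/d_R > 1, the body is outside the Roche limit.

outside; d/d_R ≈ 3.96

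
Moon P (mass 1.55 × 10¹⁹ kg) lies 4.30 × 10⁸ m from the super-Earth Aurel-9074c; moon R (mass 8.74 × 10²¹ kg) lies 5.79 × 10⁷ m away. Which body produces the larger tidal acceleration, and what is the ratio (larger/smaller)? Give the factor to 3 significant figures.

Moon R, by a factor of ≈ 2.31 × 10⁵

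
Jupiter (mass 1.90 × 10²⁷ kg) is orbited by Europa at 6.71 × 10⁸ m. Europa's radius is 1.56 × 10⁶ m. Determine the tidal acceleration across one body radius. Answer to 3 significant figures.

Δg = 2GMr/d³
   = 2 × (6.674 × 10⁻¹¹) × (1.90 × 10²⁷) × (1.56 × 10⁶) / (6.71 × 10⁸)³
   = 1.31 × 10⁻³ m/s²

1.31 × 10⁻³ m/s²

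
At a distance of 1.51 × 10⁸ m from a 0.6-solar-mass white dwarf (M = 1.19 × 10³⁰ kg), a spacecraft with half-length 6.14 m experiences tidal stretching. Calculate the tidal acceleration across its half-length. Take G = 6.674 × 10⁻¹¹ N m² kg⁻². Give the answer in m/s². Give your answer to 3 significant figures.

2.83 × 10⁻⁴ m/s²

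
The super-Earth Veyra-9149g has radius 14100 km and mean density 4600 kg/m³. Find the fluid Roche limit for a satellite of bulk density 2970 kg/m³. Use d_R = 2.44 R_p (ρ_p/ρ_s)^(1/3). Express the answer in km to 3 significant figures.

39800 km

d_R = 2.44 × 14100 km × (4600/2970)^(1/3)
    = 39800 km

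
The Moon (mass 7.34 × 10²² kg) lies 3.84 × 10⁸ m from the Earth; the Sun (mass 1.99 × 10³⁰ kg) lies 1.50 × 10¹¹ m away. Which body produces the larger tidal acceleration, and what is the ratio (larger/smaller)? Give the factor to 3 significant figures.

The Moon, by a factor of ≈ 2.20

Tidal stretch scales as M/d³; compute that for each body.
The Moon: (7.34 × 10²²) / (3.84 × 10⁸)³ = 1.296 × 10⁻³
The Sun: (1.99 × 10³⁰) / (1.50 × 10¹¹)³ = 5.896 × 10⁻⁴
Ratio (larger/smaller) = 2.20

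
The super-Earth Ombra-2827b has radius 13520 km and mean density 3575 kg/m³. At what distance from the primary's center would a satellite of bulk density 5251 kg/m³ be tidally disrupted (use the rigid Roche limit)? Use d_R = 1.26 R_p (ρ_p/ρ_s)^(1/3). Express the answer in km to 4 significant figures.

14990 km

d_R = 1.26 × 13520 km × (3575/5251)^(1/3)
    = 14990 km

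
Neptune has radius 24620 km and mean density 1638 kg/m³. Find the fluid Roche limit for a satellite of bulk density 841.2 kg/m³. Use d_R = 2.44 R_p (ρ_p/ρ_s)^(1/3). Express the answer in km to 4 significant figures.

75020 km

d_R = 2.44 × 24620 km × (1638/841.2)^(1/3)
    = 75020 km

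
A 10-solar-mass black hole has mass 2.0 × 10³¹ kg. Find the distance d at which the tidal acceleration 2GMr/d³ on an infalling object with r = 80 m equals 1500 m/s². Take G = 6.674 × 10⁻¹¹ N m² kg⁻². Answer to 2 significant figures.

2GMr/d³ = a_tidal  ⇒  d = (2GMr / a_tidal)^(1/3)
d = (2 × 6.674×10⁻¹¹ × (2.0 × 10³¹) × (80) / (1500))^(1/3)
  = 5.2 × 10⁶ m

5.2 × 10⁶ m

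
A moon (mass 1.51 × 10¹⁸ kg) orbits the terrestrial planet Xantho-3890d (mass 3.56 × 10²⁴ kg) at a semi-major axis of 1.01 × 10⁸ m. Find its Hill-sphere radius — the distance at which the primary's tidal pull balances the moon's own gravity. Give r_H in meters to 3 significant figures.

5.26 × 10⁵ m

r_H ≈ a (m/3M)^(1/3)
    = (1.01 × 10⁸) × (1.51 × 10¹⁸ / (3 × 3.56 × 10²⁴))^(1/3)
    = 5.26 × 10⁵ m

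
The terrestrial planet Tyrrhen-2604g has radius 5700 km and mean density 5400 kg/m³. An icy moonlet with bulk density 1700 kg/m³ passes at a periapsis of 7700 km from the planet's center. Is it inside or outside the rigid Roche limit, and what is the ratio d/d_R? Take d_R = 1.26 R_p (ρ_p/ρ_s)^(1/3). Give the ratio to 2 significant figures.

inside; d/d_R ≈ 0.73

d_R = 1.26 × (5700 km) × (5400/1700)^(1/3) = 10560 km
d/d_R = (7700) / (10560) = 0.73
Since d/d_R < 1, the body is inside the Roche limit.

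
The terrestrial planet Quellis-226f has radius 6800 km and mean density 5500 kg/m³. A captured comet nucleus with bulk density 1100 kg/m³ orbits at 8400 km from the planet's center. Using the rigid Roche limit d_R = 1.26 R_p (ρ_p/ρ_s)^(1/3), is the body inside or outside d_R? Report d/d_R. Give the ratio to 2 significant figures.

d_R = 1.26 × (6800 km) × (5500/1100)^(1/3) = 14650 km
d/d_R = (8400) / (14650) = 0.57
Since d/d_R < 1, the body is inside the Roche limit.

inside; d/d_R ≈ 0.57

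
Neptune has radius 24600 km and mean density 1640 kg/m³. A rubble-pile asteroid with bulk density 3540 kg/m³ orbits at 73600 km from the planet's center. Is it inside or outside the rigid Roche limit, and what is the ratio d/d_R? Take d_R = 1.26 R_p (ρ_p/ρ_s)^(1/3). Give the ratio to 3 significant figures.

d_R = 1.26 × (24600 km) × (1640/3540)^(1/3) = 23980 km
d/d_R = (73600) / (23980) = 3.07
Since d/d_R > 1, the body is outside the Roche limit.

outside; d/d_R ≈ 3.07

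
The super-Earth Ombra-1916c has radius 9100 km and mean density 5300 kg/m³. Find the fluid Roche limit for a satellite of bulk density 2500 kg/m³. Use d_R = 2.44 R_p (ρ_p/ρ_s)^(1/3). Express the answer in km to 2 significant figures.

d_R = 2.44 × 9100 km × (5300/2500)^(1/3)
    = 29000 km

29000 km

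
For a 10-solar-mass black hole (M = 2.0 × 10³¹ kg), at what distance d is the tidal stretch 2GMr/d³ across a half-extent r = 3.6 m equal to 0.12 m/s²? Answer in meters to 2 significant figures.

4.3 × 10⁷ m

2GMr/d³ = a_tidal  ⇒  d = (2GMr / a_tidal)^(1/3)
d = (2 × 6.674×10⁻¹¹ × (2.0 × 10³¹) × (3.6) / (0.12))^(1/3)
  = 4.3 × 10⁷ m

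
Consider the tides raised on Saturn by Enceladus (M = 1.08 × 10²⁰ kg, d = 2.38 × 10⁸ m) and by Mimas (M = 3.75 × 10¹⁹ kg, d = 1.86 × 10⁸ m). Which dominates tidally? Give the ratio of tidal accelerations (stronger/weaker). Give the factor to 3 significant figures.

Enceladus, by a factor of ≈ 1.37

Tidal stretch scales as M/d³; compute that for each body.
Enceladus: (1.08 × 10²⁰) / (2.38 × 10⁸)³ = 8.011 × 10⁻⁶
Mimas: (3.75 × 10¹⁹) / (1.86 × 10⁸)³ = 5.828 × 10⁻⁶
Ratio (larger/smaller) = 1.37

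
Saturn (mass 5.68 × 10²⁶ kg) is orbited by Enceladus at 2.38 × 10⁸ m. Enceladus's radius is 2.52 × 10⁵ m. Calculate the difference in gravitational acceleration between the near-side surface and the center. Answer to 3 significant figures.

1.42 × 10⁻³ m/s²

Δg = 2GMr/d³
   = 2 × (6.674 × 10⁻¹¹) × (5.68 × 10²⁶) × (2.52 × 10⁵) / (2.38 × 10⁸)³
   = 1.42 × 10⁻³ m/s²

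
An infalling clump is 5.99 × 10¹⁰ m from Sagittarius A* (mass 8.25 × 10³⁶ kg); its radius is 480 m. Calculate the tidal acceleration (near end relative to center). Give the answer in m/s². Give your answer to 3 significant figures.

2.46 × 10⁻³ m/s²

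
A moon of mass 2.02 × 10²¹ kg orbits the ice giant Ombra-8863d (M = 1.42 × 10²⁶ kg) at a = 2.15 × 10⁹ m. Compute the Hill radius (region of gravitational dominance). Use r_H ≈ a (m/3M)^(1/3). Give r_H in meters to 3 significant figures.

r_H ≈ a (m/3M)^(1/3)
    = (2.15 × 10⁹) × (2.02 × 10²¹ / (3 × 1.42 × 10²⁶))^(1/3)
    = 3.61 × 10⁷ m

3.61 × 10⁷ m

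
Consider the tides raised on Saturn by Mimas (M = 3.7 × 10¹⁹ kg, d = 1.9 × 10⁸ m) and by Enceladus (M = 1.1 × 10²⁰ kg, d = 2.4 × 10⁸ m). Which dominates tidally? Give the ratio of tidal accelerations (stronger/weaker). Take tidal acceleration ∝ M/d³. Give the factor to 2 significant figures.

Enceladus, by a factor of ≈ 1.5

Compare M/d³ for the two perturbers:
Mimas: (3.7 × 10¹⁹) / (1.9 × 10⁸)³ = 5.394 × 10⁻⁶
Enceladus: (1.1 × 10²⁰) / (2.4 × 10⁸)³ = 7.957 × 10⁻⁶
Ratio (larger/smaller) = 1.5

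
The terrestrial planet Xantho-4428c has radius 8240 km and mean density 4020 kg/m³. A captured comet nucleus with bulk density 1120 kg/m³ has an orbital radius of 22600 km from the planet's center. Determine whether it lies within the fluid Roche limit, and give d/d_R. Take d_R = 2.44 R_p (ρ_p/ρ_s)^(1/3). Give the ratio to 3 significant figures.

d_R = 2.44 × (8240 km) × (4020/1120)^(1/3) = 30780 km
d/d_R = (22600) / (30780) = 0.734
Since d/d_R < 1, the body is inside the Roche limit.

inside; d/d_R ≈ 0.734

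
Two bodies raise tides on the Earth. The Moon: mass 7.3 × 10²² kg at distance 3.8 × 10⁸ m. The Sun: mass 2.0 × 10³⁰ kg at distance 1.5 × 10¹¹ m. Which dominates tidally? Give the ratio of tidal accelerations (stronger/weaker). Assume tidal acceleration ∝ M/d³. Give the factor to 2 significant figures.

Tidal stretch scales as M/d³; compute that for each body.
The Moon: (7.3 × 10²²) / (3.8 × 10⁸)³ = 1.330 × 10⁻³
The Sun: (2.0 × 10³⁰) / (1.5 × 10¹¹)³ = 5.926 × 10⁻⁴
Ratio (larger/smaller) = 2.2

The Moon, by a factor of ≈ 2.2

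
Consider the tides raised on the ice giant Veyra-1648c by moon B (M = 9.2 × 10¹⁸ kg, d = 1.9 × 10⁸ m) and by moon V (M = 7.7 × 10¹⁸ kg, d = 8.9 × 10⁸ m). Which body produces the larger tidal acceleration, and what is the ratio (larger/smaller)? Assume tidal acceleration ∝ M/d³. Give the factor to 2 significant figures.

Moon B, by a factor of ≈ 120

Tidal acceleration ∝ M/d³, so compare M/d³ for each.
Moon B: (9.2 × 10¹⁸) / (1.9 × 10⁸)³ = 1.341 × 10⁻⁶
Moon V: (7.7 × 10¹⁸) / (8.9 × 10⁸)³ = 1.092 × 10⁻⁸
Ratio (larger/smaller) = 120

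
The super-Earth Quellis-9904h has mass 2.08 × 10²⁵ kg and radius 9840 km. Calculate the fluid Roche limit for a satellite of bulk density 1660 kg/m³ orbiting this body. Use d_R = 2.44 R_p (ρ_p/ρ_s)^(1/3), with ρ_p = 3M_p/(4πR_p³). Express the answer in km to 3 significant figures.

ρ_p = 3M_p/(4πR_p³) = 3 × (2.08 × 10²⁵) / (4π × (9.84 × 10⁶ m)³) = 5210 kg/m³
d_R = 2.44 × 9840 km × (5210/1660)^(1/3)
    = 35200 km

35200 km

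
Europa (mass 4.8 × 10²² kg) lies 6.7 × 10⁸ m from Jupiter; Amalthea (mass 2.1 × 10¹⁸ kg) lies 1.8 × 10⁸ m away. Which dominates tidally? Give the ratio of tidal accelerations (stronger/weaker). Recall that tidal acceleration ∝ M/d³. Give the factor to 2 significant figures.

Tidal stretch scales as M/d³; compute that for each body.
Europa: (4.8 × 10²²) / (6.7 × 10⁸)³ = 1.596 × 10⁻⁴
Amalthea: (2.1 × 10¹⁸) / (1.8 × 10⁸)³ = 3.601 × 10⁻⁷
Ratio (larger/smaller) = 440

Europa, by a factor of ≈ 440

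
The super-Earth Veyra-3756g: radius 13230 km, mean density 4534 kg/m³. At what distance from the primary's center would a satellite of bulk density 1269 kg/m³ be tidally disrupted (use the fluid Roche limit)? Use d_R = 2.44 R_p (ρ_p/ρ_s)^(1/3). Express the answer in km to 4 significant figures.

d_R = 2.44 × 13230 km × (4534/1269)^(1/3)
    = 49350 km

49350 km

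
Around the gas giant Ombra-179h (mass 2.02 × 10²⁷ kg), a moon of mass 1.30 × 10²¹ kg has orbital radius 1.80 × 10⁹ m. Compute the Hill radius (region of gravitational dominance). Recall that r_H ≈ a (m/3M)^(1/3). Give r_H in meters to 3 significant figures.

1.08 × 10⁷ m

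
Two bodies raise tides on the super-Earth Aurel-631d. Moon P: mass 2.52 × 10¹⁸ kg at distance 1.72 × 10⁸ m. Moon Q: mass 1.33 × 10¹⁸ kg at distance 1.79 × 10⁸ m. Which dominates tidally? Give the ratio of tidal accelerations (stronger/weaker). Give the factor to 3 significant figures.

Compare M/d³ for the two perturbers:
Moon P: (2.52 × 10¹⁸) / (1.72 × 10⁸)³ = 4.952 × 10⁻⁷
Moon Q: (1.33 × 10¹⁸) / (1.79 × 10⁸)³ = 2.319 × 10⁻⁷
Ratio (larger/smaller) = 2.14

Moon P, by a factor of ≈ 2.14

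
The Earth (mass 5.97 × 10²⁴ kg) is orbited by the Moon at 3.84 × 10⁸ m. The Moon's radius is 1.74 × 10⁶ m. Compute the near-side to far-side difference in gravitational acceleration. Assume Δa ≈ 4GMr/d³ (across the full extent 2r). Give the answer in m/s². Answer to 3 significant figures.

4.90 × 10⁻⁵ m/s²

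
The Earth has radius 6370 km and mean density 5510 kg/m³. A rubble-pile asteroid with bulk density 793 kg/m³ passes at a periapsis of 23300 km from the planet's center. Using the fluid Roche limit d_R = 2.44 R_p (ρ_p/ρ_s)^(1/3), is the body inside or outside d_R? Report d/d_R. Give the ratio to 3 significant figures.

inside; d/d_R ≈ 0.786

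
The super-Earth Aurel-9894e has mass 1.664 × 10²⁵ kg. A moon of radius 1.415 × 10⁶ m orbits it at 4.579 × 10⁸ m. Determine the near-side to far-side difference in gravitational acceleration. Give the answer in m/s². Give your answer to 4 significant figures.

6.547 × 10⁻⁵ m/s²

Δg = 4GMr/d³
   = 4 × (6.674 × 10⁻¹¹) × (1.664 × 10²⁵) × (1.415 × 10⁶) / (4.579 × 10⁸)³
   = 6.547 × 10⁻⁵ m/s²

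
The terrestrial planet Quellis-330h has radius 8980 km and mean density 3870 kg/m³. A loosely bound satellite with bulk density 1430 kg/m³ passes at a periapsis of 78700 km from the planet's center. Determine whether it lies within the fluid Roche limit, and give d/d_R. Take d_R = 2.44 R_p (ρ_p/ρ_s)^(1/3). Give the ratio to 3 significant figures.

outside; d/d_R ≈ 2.58

d_R = 2.44 × (8980 km) × (3870/1430)^(1/3) = 30530 km
d/d_R = (78700) / (30530) = 2.58
Since d/d_R > 1, the body is outside the Roche limit.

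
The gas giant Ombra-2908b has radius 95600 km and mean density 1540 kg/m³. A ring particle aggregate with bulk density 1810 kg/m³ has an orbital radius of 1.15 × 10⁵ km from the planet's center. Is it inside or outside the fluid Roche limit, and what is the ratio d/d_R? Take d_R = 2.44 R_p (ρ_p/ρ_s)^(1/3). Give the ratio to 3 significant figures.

inside; d/d_R ≈ 0.520

d_R = 2.44 × (95600 km) × (1540/1810)^(1/3) = 2.210 × 10⁵ km
d/d_R = (1.15 × 10⁵) / (2.210 × 10⁵) = 0.520
Since d/d_R < 1, the body is inside the Roche limit.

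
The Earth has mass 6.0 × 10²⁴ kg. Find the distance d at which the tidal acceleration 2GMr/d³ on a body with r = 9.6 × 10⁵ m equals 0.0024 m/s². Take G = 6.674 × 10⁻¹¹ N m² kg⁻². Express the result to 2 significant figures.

6.8 × 10⁷ m

2GMr/d³ = a_tidal  ⇒  d = (2GMr / a_tidal)^(1/3)
d = (2 × 6.674×10⁻¹¹ × (6.0 × 10²⁴) × (9.6 × 10⁵) / (0.0024))^(1/3)
  = 6.8 × 10⁷ m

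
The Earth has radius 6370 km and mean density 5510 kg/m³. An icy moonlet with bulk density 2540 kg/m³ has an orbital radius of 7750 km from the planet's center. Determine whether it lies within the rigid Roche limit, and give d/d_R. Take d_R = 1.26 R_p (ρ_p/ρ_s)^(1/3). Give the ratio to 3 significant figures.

inside; d/d_R ≈ 0.746

d_R = 1.26 × (6370 km) × (5510/2540)^(1/3) = 10390 km
d/d_R = (7750) / (10390) = 0.746
Since d/d_R < 1, the body is inside the Roche limit.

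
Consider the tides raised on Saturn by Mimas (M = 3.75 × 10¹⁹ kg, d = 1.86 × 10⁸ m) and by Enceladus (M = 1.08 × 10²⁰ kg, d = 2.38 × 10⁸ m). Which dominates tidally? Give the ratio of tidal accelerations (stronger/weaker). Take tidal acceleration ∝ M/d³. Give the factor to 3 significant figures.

Compare M/d³ for the two perturbers:
Mimas: (3.75 × 10¹⁹) / (1.86 × 10⁸)³ = 5.828 × 10⁻⁶
Enceladus: (1.08 × 10²⁰) / (2.38 × 10⁸)³ = 8.011 × 10⁻⁶
Ratio (larger/smaller) = 1.37

Enceladus, by a factor of ≈ 1.37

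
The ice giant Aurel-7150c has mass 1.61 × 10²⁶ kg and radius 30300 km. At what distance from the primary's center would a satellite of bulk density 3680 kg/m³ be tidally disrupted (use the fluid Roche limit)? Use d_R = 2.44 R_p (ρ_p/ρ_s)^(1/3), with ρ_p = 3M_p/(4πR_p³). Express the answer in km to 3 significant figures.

ρ_p = 3M_p/(4πR_p³) = 3 × (1.61 × 10²⁶) / (4π × (3.03 × 10⁷ m)³) = 1380 kg/m³
d_R = 2.44 × 30300 km × (1380/3680)^(1/3)
    = 53300 km

53300 km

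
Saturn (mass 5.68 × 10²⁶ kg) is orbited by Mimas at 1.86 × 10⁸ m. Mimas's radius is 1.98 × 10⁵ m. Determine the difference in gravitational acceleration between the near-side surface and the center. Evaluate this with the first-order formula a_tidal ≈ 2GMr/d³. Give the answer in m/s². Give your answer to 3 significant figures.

Δg = 2GMr/d³
   = 2 × (6.674 × 10⁻¹¹) × (5.68 × 10²⁶) × (1.98 × 10⁵) / (1.86 × 10⁸)³
   = 2.33 × 10⁻³ m/s²

2.33 × 10⁻³ m/s²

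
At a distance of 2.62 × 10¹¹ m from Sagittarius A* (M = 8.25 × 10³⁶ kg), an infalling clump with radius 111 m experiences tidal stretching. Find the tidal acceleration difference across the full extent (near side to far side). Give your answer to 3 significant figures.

1.36 × 10⁻⁵ m/s²

Near-to-far spans 2r, so the tidal difference is twice the near-to-center value: 4GMr/d³.
Δg = 4GMr/d³
   = 4 × (6.674 × 10⁻¹¹) × (8.25 × 10³⁶) × (111) / (2.62 × 10¹¹)³
   = 1.36 × 10⁻⁵ m/s²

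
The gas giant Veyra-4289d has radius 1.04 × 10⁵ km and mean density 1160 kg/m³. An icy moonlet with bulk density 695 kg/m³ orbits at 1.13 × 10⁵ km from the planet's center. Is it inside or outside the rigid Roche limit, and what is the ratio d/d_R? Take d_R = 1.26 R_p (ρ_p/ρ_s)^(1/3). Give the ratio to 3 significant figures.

d_R = 1.26 × (1.04 × 10⁵ km) × (1160/695)^(1/3) = 1.554 × 10⁵ km
d/d_R = (1.13 × 10⁵) / (1.554 × 10⁵) = 0.727
Since d/d_R < 1, the body is inside the Roche limit.

inside; d/d_R ≈ 0.727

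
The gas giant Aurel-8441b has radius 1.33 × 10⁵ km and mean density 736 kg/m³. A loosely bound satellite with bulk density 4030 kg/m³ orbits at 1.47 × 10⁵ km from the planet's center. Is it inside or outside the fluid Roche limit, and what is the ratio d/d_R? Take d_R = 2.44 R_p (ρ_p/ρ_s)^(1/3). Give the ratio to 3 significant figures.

inside; d/d_R ≈ 0.798

d_R = 2.44 × (1.33 × 10⁵ km) × (736/4030)^(1/3) = 1.841 × 10⁵ km
d/d_R = (1.47 × 10⁵) / (1.841 × 10⁵) = 0.798
Since d/d_R < 1, the body is inside the Roche limit.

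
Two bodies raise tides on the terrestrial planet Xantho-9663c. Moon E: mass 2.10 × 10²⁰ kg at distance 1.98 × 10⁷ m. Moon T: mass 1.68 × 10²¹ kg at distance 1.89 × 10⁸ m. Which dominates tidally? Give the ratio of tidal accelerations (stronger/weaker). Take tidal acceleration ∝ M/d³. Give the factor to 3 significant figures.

Compare M/d³ for the two perturbers:
Moon E: (2.10 × 10²⁰) / (1.98 × 10⁷)³ = 2.705 × 10⁻²
Moon T: (1.68 × 10²¹) / (1.89 × 10⁸)³ = 2.488 × 10⁻⁴
Ratio (larger/smaller) = 109

Moon E, by a factor of ≈ 109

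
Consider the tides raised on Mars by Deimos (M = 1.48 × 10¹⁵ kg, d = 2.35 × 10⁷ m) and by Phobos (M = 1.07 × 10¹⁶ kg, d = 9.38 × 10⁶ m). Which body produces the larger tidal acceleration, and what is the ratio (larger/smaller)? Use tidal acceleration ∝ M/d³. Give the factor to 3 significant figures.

The tide-raising term goes as M/d³ (the gradient of a 1/d² field).
Deimos: (1.48 × 10¹⁵) / (2.35 × 10⁷)³ = 1.140 × 10⁻⁷
Phobos: (1.07 × 10¹⁶) / (9.38 × 10⁶)³ = 1.297 × 10⁻⁵
Ratio (larger/smaller) = 114

Phobos, by a factor of ≈ 114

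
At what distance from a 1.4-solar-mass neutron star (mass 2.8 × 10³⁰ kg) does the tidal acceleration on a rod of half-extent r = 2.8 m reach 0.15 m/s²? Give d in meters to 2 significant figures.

2GMr/d³ = a_tidal  ⇒  d = (2GMr / a_tidal)^(1/3)
d = (2 × 6.674×10⁻¹¹ × (2.8 × 10³⁰) × (2.8) / (0.15))^(1/3)
  = 1.9 × 10⁷ m

1.9 × 10⁷ m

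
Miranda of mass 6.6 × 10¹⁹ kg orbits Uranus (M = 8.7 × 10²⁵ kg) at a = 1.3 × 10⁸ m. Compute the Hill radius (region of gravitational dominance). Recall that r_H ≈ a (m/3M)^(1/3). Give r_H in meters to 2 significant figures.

8.2 × 10⁵ m

r_H ≈ a (m/3M)^(1/3)
    = (1.3 × 10⁸) × (6.6 × 10¹⁹ / (3 × 8.7 × 10²⁵))^(1/3)
    = 8.2 × 10⁵ m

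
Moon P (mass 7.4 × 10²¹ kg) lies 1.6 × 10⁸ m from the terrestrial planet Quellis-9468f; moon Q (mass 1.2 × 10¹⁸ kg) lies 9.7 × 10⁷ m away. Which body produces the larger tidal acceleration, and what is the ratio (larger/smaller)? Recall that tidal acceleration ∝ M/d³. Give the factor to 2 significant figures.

Tidal acceleration ∝ M/d³, so compare M/d³ for each.
Moon P: (7.4 × 10²¹) / (1.6 × 10⁸)³ = 1.807 × 10⁻³
Moon Q: (1.2 × 10¹⁸) / (9.7 × 10⁷)³ = 1.315 × 10⁻⁶
Ratio (larger/smaller) = 1400

Moon P, by a factor of ≈ 1400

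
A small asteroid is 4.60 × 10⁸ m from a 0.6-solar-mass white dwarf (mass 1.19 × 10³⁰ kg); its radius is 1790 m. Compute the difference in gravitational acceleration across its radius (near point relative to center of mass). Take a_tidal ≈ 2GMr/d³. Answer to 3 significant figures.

Since r ≪ d, expand the inverse-square field across one radius to get the leading 2GMr/d³ term.
Δg = 2GMr/d³
   = 2 × (6.674 × 10⁻¹¹) × (1.19 × 10³⁰) × (1790) / (4.60 × 10⁸)³
   = 2.92 × 10⁻³ m/s²

2.92 × 10⁻³ m/s²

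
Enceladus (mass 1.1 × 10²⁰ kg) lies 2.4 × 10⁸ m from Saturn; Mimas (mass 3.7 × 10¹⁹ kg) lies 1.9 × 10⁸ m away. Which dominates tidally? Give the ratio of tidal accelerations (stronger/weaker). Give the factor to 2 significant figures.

Tidal acceleration ∝ M/d³, so compare M/d³ for each.
Enceladus: (1.1 × 10²⁰) / (2.4 × 10⁸)³ = 7.957 × 10⁻⁶
Mimas: (3.7 × 10¹⁹) / (1.9 × 10⁸)³ = 5.394 × 10⁻⁶
Ratio (larger/smaller) = 1.5

Enceladus, by a factor of ≈ 1.5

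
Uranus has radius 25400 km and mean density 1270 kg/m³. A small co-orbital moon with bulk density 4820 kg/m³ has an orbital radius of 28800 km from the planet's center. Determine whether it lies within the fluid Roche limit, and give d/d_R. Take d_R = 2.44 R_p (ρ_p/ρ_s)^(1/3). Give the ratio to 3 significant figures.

inside; d/d_R ≈ 0.725

d_R = 2.44 × (25400 km) × (1270/4820)^(1/3) = 39730 km
d/d_R = (28800) / (39730) = 0.725
Since d/d_R < 1, the body is inside the Roche limit.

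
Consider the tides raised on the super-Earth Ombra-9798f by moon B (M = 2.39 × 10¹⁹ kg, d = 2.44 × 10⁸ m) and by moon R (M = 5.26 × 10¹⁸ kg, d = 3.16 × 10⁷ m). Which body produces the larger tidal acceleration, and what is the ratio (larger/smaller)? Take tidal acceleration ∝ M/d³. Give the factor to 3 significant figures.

The tide-raising term goes as M/d³ (the gradient of a 1/d² field).
Moon B: (2.39 × 10¹⁹) / (2.44 × 10⁸)³ = 1.645 × 10⁻⁶
Moon R: (5.26 × 10¹⁸) / (3.16 × 10⁷)³ = 1.667 × 10⁻⁴
Ratio (larger/smaller) = 101

Moon R, by a factor of ≈ 101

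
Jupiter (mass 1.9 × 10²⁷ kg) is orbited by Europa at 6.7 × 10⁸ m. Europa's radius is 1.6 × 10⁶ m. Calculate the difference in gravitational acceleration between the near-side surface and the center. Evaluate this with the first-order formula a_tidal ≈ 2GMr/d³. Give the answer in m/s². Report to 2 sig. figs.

Δg = 2GMr/d³
   = 2 × (6.674 × 10⁻¹¹) × (1.9 × 10²⁷) × (1.6 × 10⁶) / (6.7 × 10⁸)³
   = 1.3 × 10⁻³ m/s²

1.3 × 10⁻³ m/s²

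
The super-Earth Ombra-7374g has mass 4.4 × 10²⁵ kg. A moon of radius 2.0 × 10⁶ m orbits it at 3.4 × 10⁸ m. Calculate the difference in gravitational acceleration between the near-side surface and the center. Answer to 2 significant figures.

3.0 × 10⁻⁴ m/s²

Since r ≪ d, expand the inverse-square field across one radius to get the leading 2GMr/d³ term.
Δa = 2GMr/d³
   = 2 × (6.674 × 10⁻¹¹) × (4.4 × 10²⁵) × (2.0 × 10⁶) / (3.4 × 10⁸)³
   = 3.0 × 10⁻⁴ m/s²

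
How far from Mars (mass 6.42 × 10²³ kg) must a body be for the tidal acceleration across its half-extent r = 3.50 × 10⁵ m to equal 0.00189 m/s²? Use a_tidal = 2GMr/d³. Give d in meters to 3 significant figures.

2GMr/d³ = a_tidal  ⇒  d = (2GMr / a_tidal)^(1/3)
d = (2 × 6.674×10⁻¹¹ × (6.42 × 10²³) × (3.50 × 10⁵) / (0.00189))^(1/3)
  = 2.51 × 10⁷ m

2.51 × 10⁷ m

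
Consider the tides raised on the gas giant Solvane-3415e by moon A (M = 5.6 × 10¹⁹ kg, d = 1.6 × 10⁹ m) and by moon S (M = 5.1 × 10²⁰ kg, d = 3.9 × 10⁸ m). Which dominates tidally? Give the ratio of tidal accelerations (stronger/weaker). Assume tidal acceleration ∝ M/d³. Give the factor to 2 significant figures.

Moon S, by a factor of ≈ 630

Tidal acceleration ∝ M/d³, so compare M/d³ for each.
Moon A: (5.6 × 10¹⁹) / (1.6 × 10⁹)³ = 1.367 × 10⁻⁸
Moon S: (5.1 × 10²⁰) / (3.9 × 10⁸)³ = 8.598 × 10⁻⁶
Ratio (larger/smaller) = 630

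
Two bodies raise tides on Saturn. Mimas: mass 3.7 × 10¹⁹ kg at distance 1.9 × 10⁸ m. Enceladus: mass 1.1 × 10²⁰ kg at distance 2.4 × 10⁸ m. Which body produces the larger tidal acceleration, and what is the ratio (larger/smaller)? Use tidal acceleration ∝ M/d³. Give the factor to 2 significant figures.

Enceladus, by a factor of ≈ 1.5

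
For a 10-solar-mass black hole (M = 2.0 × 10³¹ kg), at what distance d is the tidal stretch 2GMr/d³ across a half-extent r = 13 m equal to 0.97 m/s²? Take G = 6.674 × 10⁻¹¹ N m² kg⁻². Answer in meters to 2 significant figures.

2GMr/d³ = a_tidal  ⇒  d = (2GMr / a_tidal)^(1/3)
d = (2 × 6.674×10⁻¹¹ × (2.0 × 10³¹) × (13) / (0.97))^(1/3)
  = 3.3 × 10⁷ m

3.3 × 10⁷ m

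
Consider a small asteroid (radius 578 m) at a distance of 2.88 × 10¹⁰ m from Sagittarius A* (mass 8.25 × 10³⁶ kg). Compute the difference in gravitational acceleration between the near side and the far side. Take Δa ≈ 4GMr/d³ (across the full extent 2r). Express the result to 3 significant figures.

5.33 × 10⁻² m/s²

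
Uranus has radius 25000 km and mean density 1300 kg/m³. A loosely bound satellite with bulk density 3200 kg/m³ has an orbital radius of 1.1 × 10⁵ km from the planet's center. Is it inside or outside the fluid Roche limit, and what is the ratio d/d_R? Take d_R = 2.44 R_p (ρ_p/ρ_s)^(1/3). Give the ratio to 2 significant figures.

d_R = 2.44 × (25000 km) × (1300/3200)^(1/3) = 45180 km
d/d_R = (1.1 × 10⁵) / (45180) = 2.4
Since d/d_R > 1, the body is outside the Roche limit.

outside; d/d_R ≈ 2.4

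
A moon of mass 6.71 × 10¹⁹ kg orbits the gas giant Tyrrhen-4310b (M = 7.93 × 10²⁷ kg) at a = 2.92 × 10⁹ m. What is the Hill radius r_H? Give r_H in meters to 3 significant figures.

r_H ≈ a (m/3M)^(1/3)
    = (2.92 × 10⁹) × (6.71 × 10¹⁹ / (3 × 7.93 × 10²⁷))^(1/3)
    = 4.13 × 10⁶ m

4.13 × 10⁶ m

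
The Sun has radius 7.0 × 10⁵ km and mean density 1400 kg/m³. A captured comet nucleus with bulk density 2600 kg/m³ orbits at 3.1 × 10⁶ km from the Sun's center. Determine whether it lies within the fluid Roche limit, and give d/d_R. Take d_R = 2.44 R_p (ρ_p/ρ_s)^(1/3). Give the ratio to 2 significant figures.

outside; d/d_R ≈ 2.2

d_R = 2.44 × (7.0 × 10⁵ km) × (1400/2600)^(1/3) = 1.390 × 10⁶ km
d/d_R = (3.1 × 10⁶) / (1.390 × 10⁶) = 2.2
Since d/d_R > 1, the body is outside the Roche limit.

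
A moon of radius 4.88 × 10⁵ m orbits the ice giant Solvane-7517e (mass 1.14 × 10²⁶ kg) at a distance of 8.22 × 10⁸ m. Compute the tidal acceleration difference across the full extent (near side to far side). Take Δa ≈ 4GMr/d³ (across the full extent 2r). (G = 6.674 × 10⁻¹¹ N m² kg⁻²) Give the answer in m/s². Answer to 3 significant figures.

Δg = 4GMr/d³
   = 4 × (6.674 × 10⁻¹¹) × (1.14 × 10²⁶) × (4.88 × 10⁵) / (8.22 × 10⁸)³
   = 2.67 × 10⁻⁵ m/s²

2.67 × 10⁻⁵ m/s²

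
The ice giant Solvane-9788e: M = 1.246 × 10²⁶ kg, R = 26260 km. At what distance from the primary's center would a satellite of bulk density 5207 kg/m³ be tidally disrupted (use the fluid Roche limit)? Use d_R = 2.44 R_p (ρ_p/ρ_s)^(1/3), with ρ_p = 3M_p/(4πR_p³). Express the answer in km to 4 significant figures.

ρ_p = 3M_p/(4πR_p³) = 3 × (1.246 × 10²⁶) / (4π × (2.626 × 10⁷ m)³) = 1643 kg/m³
d_R = 2.44 × 26260 km × (1643/5207)^(1/3)
    = 43620 km

43620 km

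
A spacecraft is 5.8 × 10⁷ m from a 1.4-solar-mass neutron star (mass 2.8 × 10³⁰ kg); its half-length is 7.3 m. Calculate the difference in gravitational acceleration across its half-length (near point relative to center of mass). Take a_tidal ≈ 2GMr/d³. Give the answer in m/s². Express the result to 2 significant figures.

Δg = 2GMr/d³
   = 2 × (6.674 × 10⁻¹¹) × (2.8 × 10³⁰) × (7.3) / (5.8 × 10⁷)³
   = 1.4 × 10⁻² m/s²

1.4 × 10⁻² m/s²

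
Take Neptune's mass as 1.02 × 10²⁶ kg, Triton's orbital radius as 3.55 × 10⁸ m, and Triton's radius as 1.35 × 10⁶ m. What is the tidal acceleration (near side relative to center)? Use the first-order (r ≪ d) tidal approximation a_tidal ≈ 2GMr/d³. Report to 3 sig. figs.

4.11 × 10⁻⁴ m/s²

Δg = 2GMr/d³
   = 2 × (6.674 × 10⁻¹¹) × (1.02 × 10²⁶) × (1.35 × 10⁶) / (3.55 × 10⁸)³
   = 4.11 × 10⁻⁴ m/s²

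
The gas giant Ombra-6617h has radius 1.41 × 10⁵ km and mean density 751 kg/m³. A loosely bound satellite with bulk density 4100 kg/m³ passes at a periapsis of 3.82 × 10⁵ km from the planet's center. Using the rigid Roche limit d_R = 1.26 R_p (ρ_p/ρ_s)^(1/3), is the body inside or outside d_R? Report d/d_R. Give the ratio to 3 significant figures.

d_R = 1.26 × (1.41 × 10⁵ km) × (751/4100)^(1/3) = 1.009 × 10⁵ km
d/d_R = (3.82 × 10⁵) / (1.009 × 10⁵) = 3.79
Since d/d_R > 1, the body is outside the Roche limit.

outside; d/d_R ≈ 3.79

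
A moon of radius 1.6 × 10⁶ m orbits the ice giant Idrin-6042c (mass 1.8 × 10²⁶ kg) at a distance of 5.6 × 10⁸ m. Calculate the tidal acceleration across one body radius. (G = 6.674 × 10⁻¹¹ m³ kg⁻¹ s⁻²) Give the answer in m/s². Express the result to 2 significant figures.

2.2 × 10⁻⁴ m/s²

Differencing GM/(d−r)² and GM/d² to first order in r/d gives 2GMr/d³.
Δa = 2GMr/d³
   = 2 × (6.674 × 10⁻¹¹) × (1.8 × 10²⁶) × (1.6 × 10⁶) / (5.6 × 10⁸)³
   = 2.2 × 10⁻⁴ m/s²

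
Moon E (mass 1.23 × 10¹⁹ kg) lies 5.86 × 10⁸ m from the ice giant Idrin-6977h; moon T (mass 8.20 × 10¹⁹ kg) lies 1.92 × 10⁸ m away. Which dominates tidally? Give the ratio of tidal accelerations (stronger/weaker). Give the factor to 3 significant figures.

Moon T, by a factor of ≈ 190

The tide-raising term goes as M/d³ (the gradient of a 1/d² field).
Moon E: (1.23 × 10¹⁹) / (5.86 × 10⁸)³ = 6.112 × 10⁻⁸
Moon T: (8.20 × 10¹⁹) / (1.92 × 10⁸)³ = 1.159 × 10⁻⁵
Ratio (larger/smaller) = 190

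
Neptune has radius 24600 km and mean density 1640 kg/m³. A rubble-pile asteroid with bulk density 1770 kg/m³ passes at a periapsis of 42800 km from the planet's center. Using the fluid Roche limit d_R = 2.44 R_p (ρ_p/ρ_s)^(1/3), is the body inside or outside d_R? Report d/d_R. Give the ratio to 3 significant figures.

inside; d/d_R ≈ 0.731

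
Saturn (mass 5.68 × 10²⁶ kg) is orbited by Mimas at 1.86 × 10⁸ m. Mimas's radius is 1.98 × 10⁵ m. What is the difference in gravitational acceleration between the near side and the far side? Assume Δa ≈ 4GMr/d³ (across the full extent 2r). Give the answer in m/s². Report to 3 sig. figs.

4.67 × 10⁻³ m/s²

Differencing GM/(d−r)² and GM/(d+r)² to first order in r/d gives 4GMr/d³.
Δa = 4GMr/d³
   = 4 × (6.674 × 10⁻¹¹) × (5.68 × 10²⁶) × (1.98 × 10⁵) / (1.86 × 10⁸)³
   = 4.67 × 10⁻³ m/s²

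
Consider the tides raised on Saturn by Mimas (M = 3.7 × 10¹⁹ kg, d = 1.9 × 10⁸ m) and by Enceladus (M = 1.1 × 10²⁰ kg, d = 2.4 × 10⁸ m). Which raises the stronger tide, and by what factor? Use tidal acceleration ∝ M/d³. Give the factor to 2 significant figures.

Enceladus, by a factor of ≈ 1.5

The tide-raising term goes as M/d³ (the gradient of a 1/d² field).
Mimas: (3.7 × 10¹⁹) / (1.9 × 10⁸)³ = 5.394 × 10⁻⁶
Enceladus: (1.1 × 10²⁰) / (2.4 × 10⁸)³ = 7.957 × 10⁻⁶
Ratio (larger/smaller) = 1.5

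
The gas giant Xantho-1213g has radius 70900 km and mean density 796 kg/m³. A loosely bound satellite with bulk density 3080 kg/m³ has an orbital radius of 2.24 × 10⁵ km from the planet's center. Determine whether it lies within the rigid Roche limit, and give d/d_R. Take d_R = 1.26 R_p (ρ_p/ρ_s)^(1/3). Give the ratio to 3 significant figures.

d_R = 1.26 × (70900 km) × (796/3080)^(1/3) = 56900 km
d/d_R = (2.24 × 10⁵) / (56900) = 3.94
Since d/d_R > 1, the body is outside the Roche limit.

outside; d/d_R ≈ 3.94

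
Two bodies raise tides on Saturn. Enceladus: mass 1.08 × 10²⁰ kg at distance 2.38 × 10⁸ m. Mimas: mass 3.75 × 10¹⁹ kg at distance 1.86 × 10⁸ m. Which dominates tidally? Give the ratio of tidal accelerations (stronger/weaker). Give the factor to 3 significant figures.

Enceladus, by a factor of ≈ 1.37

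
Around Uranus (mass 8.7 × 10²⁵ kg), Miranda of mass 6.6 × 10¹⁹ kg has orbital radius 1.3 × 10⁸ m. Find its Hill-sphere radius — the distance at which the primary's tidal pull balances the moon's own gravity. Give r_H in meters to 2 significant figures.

r_H ≈ a (m/3M)^(1/3)
    = (1.3 × 10⁸) × (6.6 × 10¹⁹ / (3 × 8.7 × 10²⁵))^(1/3)
    = 8.2 × 10⁵ m

8.2 × 10⁵ m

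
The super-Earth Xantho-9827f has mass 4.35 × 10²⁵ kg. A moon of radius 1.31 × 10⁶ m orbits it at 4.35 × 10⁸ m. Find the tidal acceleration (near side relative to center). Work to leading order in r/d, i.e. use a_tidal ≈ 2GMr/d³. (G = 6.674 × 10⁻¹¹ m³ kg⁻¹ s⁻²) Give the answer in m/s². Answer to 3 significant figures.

Δg = 2GMr/d³
   = 2 × (6.674 × 10⁻¹¹) × (4.35 × 10²⁵) × (1.31 × 10⁶) / (4.35 × 10⁸)³
   = 9.24 × 10⁻⁵ m/s²

9.24 × 10⁻⁵ m/s²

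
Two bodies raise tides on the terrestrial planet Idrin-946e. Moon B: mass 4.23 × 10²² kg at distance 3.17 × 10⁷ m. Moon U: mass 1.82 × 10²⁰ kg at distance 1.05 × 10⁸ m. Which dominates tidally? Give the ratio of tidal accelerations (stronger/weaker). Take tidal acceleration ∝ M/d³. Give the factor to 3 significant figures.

The tide-raising term goes as M/d³ (the gradient of a 1/d² field).
Moon B: (4.23 × 10²²) / (3.17 × 10⁷)³ = 1.328
Moon U: (1.82 × 10²⁰) / (1.05 × 10⁸)³ = 1.572 × 10⁻⁴
Ratio (larger/smaller) = 8450

Moon B, by a factor of ≈ 8450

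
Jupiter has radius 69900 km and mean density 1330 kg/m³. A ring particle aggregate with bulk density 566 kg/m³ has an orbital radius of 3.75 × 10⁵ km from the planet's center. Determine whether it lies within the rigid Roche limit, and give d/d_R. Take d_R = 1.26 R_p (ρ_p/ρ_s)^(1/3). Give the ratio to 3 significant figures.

outside; d/d_R ≈ 3.20

d_R = 1.26 × (69900 km) × (1330/566)^(1/3) = 1.171 × 10⁵ km
d/d_R = (3.75 × 10⁵) / (1.171 × 10⁵) = 3.20
Since d/d_R > 1, the body is outside the Roche limit.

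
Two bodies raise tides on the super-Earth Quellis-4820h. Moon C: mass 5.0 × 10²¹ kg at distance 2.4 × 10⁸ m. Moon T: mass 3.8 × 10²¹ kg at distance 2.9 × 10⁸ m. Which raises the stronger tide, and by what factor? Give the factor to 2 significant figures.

Moon C, by a factor of ≈ 2.3

Tidal acceleration ∝ M/d³, so compare M/d³ for each.
Moon C: (5.0 × 10²¹) / (2.4 × 10⁸)³ = 3.617 × 10⁻⁴
Moon T: (3.8 × 10²¹) / (2.9 × 10⁸)³ = 1.558 × 10⁻⁴
Ratio (larger/smaller) = 2.3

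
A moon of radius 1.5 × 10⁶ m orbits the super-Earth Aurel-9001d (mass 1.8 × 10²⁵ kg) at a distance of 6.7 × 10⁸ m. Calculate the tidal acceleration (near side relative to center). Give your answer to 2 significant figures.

1.2 × 10⁻⁵ m/s²

Since r ≪ d, expand the inverse-square field across one radius to get the leading 2GMr/d³ term.
a_tidal = 2GMr/d³
        = 2 × (6.674 × 10⁻¹¹) × (1.8 × 10²⁵) × (1.5 × 10⁶) / (6.7 × 10⁸)³
        = 1.2 × 10⁻⁵ m/s²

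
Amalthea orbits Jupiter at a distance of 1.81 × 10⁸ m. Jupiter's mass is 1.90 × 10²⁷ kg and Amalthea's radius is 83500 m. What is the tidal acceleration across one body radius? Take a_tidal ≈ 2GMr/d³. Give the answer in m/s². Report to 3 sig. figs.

3.57 × 10⁻³ m/s²

a_tidal = 2GMr/d³
        = 2 × (6.674 × 10⁻¹¹) × (1.90 × 10²⁷) × (83500) / (1.81 × 10⁸)³
        = 3.57 × 10⁻³ m/s²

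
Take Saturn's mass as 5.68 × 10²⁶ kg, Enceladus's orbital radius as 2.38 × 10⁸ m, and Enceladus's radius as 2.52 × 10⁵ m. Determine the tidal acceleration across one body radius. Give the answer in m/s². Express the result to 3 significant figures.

1.42 × 10⁻³ m/s²

Differencing GM/(d−r)² and GM/d² to first order in r/d gives 2GMr/d³.
Δg = 2GMr/d³
   = 2 × (6.674 × 10⁻¹¹) × (5.68 × 10²⁶) × (2.52 × 10⁵) / (2.38 × 10⁸)³
   = 1.42 × 10⁻³ m/s²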